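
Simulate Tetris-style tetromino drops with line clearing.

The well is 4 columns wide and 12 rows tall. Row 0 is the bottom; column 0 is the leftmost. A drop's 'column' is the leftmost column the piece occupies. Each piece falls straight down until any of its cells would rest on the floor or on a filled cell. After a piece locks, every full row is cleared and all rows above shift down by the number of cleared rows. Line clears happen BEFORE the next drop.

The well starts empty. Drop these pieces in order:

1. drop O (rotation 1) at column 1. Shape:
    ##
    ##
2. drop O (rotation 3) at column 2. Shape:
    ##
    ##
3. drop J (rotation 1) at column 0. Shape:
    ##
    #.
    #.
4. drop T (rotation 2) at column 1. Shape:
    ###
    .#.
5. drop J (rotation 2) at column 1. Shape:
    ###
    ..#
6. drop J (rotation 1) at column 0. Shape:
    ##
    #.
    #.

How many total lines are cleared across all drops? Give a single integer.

Drop 1: O rot1 at col 1 lands with bottom-row=0; cleared 0 line(s) (total 0); column heights now [0 2 2 0], max=2
Drop 2: O rot3 at col 2 lands with bottom-row=2; cleared 0 line(s) (total 0); column heights now [0 2 4 4], max=4
Drop 3: J rot1 at col 0 lands with bottom-row=0; cleared 1 line(s) (total 1); column heights now [2 2 3 3], max=3
Drop 4: T rot2 at col 1 lands with bottom-row=3; cleared 0 line(s) (total 1); column heights now [2 5 5 5], max=5
Drop 5: J rot2 at col 1 lands with bottom-row=5; cleared 0 line(s) (total 1); column heights now [2 7 7 7], max=7
Drop 6: J rot1 at col 0 lands with bottom-row=5; cleared 1 line(s) (total 2); column heights now [7 7 5 6], max=7

Answer: 2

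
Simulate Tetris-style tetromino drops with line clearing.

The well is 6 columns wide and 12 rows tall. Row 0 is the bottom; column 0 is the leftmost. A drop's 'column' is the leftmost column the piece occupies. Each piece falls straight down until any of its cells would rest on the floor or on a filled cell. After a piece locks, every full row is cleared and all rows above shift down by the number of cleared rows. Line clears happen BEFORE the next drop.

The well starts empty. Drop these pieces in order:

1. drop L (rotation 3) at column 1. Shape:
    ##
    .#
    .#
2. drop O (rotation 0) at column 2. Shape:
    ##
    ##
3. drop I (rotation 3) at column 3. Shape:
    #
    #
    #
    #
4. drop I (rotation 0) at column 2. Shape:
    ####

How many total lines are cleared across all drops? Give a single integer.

Drop 1: L rot3 at col 1 lands with bottom-row=0; cleared 0 line(s) (total 0); column heights now [0 3 3 0 0 0], max=3
Drop 2: O rot0 at col 2 lands with bottom-row=3; cleared 0 line(s) (total 0); column heights now [0 3 5 5 0 0], max=5
Drop 3: I rot3 at col 3 lands with bottom-row=5; cleared 0 line(s) (total 0); column heights now [0 3 5 9 0 0], max=9
Drop 4: I rot0 at col 2 lands with bottom-row=9; cleared 0 line(s) (total 0); column heights now [0 3 10 10 10 10], max=10

Answer: 0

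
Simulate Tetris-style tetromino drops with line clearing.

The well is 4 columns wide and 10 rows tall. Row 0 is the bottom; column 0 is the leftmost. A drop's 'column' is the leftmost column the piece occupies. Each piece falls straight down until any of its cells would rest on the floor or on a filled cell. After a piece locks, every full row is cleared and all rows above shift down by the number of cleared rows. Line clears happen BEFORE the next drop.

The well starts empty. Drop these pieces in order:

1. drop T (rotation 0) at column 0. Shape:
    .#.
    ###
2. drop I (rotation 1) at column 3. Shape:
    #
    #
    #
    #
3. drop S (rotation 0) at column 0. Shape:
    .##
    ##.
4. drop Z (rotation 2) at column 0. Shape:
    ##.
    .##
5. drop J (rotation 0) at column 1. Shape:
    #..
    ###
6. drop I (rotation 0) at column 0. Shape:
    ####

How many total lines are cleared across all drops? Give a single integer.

Drop 1: T rot0 at col 0 lands with bottom-row=0; cleared 0 line(s) (total 0); column heights now [1 2 1 0], max=2
Drop 2: I rot1 at col 3 lands with bottom-row=0; cleared 1 line(s) (total 1); column heights now [0 1 0 3], max=3
Drop 3: S rot0 at col 0 lands with bottom-row=1; cleared 0 line(s) (total 1); column heights now [2 3 3 3], max=3
Drop 4: Z rot2 at col 0 lands with bottom-row=3; cleared 0 line(s) (total 1); column heights now [5 5 4 3], max=5
Drop 5: J rot0 at col 1 lands with bottom-row=5; cleared 0 line(s) (total 1); column heights now [5 7 6 6], max=7
Drop 6: I rot0 at col 0 lands with bottom-row=7; cleared 1 line(s) (total 2); column heights now [5 7 6 6], max=7

Answer: 2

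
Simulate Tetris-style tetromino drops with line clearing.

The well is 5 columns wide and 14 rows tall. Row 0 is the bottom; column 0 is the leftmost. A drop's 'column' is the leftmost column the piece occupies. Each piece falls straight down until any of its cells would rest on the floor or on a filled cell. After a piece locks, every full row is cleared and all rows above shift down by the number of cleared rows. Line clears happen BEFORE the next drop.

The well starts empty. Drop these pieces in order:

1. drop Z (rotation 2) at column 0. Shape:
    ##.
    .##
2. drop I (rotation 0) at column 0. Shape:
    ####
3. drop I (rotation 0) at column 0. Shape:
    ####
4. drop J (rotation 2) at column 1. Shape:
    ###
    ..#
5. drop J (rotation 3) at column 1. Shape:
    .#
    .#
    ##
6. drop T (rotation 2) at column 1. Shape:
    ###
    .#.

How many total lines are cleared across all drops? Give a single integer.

Answer: 0

Derivation:
Drop 1: Z rot2 at col 0 lands with bottom-row=0; cleared 0 line(s) (total 0); column heights now [2 2 1 0 0], max=2
Drop 2: I rot0 at col 0 lands with bottom-row=2; cleared 0 line(s) (total 0); column heights now [3 3 3 3 0], max=3
Drop 3: I rot0 at col 0 lands with bottom-row=3; cleared 0 line(s) (total 0); column heights now [4 4 4 4 0], max=4
Drop 4: J rot2 at col 1 lands with bottom-row=4; cleared 0 line(s) (total 0); column heights now [4 6 6 6 0], max=6
Drop 5: J rot3 at col 1 lands with bottom-row=6; cleared 0 line(s) (total 0); column heights now [4 7 9 6 0], max=9
Drop 6: T rot2 at col 1 lands with bottom-row=9; cleared 0 line(s) (total 0); column heights now [4 11 11 11 0], max=11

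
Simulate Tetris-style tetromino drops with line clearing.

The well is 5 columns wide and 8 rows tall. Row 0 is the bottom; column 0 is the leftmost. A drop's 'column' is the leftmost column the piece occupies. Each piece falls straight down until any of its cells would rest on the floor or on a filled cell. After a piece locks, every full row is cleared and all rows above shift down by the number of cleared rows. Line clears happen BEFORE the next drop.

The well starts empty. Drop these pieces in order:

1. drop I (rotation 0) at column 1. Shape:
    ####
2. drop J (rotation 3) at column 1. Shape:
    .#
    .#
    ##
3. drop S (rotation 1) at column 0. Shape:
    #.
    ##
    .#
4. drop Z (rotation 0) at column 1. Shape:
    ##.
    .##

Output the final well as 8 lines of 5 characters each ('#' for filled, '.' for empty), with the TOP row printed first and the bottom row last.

Drop 1: I rot0 at col 1 lands with bottom-row=0; cleared 0 line(s) (total 0); column heights now [0 1 1 1 1], max=1
Drop 2: J rot3 at col 1 lands with bottom-row=1; cleared 0 line(s) (total 0); column heights now [0 2 4 1 1], max=4
Drop 3: S rot1 at col 0 lands with bottom-row=2; cleared 0 line(s) (total 0); column heights now [5 4 4 1 1], max=5
Drop 4: Z rot0 at col 1 lands with bottom-row=4; cleared 0 line(s) (total 0); column heights now [5 6 6 5 1], max=6

Answer: .....
.....
.##..
#.##.
###..
.##..
.##..
.####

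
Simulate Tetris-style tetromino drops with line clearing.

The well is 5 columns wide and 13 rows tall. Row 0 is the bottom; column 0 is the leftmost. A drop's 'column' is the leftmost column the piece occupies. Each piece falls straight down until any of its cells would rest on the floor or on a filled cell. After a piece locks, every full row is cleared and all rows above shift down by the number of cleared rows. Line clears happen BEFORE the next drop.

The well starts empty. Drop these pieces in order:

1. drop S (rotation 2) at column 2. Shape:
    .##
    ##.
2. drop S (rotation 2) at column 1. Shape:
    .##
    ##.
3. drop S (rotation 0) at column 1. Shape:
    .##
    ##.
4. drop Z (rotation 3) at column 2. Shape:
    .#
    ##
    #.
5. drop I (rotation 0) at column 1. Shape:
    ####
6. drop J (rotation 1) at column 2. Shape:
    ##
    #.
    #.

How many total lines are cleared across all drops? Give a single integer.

Answer: 0

Derivation:
Drop 1: S rot2 at col 2 lands with bottom-row=0; cleared 0 line(s) (total 0); column heights now [0 0 1 2 2], max=2
Drop 2: S rot2 at col 1 lands with bottom-row=1; cleared 0 line(s) (total 0); column heights now [0 2 3 3 2], max=3
Drop 3: S rot0 at col 1 lands with bottom-row=3; cleared 0 line(s) (total 0); column heights now [0 4 5 5 2], max=5
Drop 4: Z rot3 at col 2 lands with bottom-row=5; cleared 0 line(s) (total 0); column heights now [0 4 7 8 2], max=8
Drop 5: I rot0 at col 1 lands with bottom-row=8; cleared 0 line(s) (total 0); column heights now [0 9 9 9 9], max=9
Drop 6: J rot1 at col 2 lands with bottom-row=9; cleared 0 line(s) (total 0); column heights now [0 9 12 12 9], max=12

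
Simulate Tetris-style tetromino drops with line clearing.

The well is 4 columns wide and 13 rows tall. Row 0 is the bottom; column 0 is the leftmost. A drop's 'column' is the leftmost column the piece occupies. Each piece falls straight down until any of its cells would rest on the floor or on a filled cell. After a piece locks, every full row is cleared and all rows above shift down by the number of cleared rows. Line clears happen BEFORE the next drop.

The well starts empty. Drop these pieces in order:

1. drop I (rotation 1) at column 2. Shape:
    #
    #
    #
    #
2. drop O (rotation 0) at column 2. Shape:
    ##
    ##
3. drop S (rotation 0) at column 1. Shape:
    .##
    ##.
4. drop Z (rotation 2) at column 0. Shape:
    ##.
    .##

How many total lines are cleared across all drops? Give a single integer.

Drop 1: I rot1 at col 2 lands with bottom-row=0; cleared 0 line(s) (total 0); column heights now [0 0 4 0], max=4
Drop 2: O rot0 at col 2 lands with bottom-row=4; cleared 0 line(s) (total 0); column heights now [0 0 6 6], max=6
Drop 3: S rot0 at col 1 lands with bottom-row=6; cleared 0 line(s) (total 0); column heights now [0 7 8 8], max=8
Drop 4: Z rot2 at col 0 lands with bottom-row=8; cleared 0 line(s) (total 0); column heights now [10 10 9 8], max=10

Answer: 0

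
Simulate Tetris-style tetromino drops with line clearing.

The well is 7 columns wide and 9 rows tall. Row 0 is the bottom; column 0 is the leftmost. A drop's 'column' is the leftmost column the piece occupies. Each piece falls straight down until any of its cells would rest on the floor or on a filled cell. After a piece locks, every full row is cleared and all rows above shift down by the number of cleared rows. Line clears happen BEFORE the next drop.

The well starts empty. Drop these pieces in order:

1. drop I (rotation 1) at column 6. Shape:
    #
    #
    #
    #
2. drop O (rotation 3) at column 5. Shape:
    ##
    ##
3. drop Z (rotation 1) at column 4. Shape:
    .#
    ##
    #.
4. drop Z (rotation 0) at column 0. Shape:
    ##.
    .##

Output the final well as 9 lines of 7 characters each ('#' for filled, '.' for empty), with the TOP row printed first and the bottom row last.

Drop 1: I rot1 at col 6 lands with bottom-row=0; cleared 0 line(s) (total 0); column heights now [0 0 0 0 0 0 4], max=4
Drop 2: O rot3 at col 5 lands with bottom-row=4; cleared 0 line(s) (total 0); column heights now [0 0 0 0 0 6 6], max=6
Drop 3: Z rot1 at col 4 lands with bottom-row=5; cleared 0 line(s) (total 0); column heights now [0 0 0 0 7 8 6], max=8
Drop 4: Z rot0 at col 0 lands with bottom-row=0; cleared 0 line(s) (total 0); column heights now [2 2 1 0 7 8 6], max=8

Answer: .......
.....#.
....##.
....###
.....##
......#
......#
##....#
.##...#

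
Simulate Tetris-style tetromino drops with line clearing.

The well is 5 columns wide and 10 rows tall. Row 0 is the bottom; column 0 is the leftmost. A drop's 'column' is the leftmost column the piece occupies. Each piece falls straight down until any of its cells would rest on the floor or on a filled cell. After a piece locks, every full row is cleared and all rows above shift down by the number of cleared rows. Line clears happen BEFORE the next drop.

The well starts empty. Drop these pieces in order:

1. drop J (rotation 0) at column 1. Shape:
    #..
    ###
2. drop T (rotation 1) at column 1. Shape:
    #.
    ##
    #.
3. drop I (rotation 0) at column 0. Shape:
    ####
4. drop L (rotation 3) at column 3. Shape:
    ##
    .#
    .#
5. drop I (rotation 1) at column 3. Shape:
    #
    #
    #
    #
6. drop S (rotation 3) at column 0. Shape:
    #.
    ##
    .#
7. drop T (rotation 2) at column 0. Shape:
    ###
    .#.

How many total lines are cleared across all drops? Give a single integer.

Drop 1: J rot0 at col 1 lands with bottom-row=0; cleared 0 line(s) (total 0); column heights now [0 2 1 1 0], max=2
Drop 2: T rot1 at col 1 lands with bottom-row=2; cleared 0 line(s) (total 0); column heights now [0 5 4 1 0], max=5
Drop 3: I rot0 at col 0 lands with bottom-row=5; cleared 0 line(s) (total 0); column heights now [6 6 6 6 0], max=6
Drop 4: L rot3 at col 3 lands with bottom-row=4; cleared 1 line(s) (total 1); column heights now [0 5 4 6 6], max=6
Drop 5: I rot1 at col 3 lands with bottom-row=6; cleared 0 line(s) (total 1); column heights now [0 5 4 10 6], max=10
Drop 6: S rot3 at col 0 lands with bottom-row=5; cleared 0 line(s) (total 1); column heights now [8 7 4 10 6], max=10
Drop 7: T rot2 at col 0 lands with bottom-row=7; cleared 0 line(s) (total 1); column heights now [9 9 9 10 6], max=10

Answer: 1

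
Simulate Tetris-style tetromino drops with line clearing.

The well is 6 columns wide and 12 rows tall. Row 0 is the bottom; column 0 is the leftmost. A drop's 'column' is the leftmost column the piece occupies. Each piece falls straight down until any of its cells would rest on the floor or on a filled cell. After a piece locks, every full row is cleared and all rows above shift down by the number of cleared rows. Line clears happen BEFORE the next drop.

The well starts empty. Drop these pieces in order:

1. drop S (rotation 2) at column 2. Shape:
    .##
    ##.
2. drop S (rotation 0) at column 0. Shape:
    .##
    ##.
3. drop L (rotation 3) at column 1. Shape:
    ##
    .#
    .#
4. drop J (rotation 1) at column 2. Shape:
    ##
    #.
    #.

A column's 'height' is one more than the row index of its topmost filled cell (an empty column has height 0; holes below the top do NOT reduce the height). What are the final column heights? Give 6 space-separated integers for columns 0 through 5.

Answer: 1 5 8 8 2 0

Derivation:
Drop 1: S rot2 at col 2 lands with bottom-row=0; cleared 0 line(s) (total 0); column heights now [0 0 1 2 2 0], max=2
Drop 2: S rot0 at col 0 lands with bottom-row=0; cleared 0 line(s) (total 0); column heights now [1 2 2 2 2 0], max=2
Drop 3: L rot3 at col 1 lands with bottom-row=2; cleared 0 line(s) (total 0); column heights now [1 5 5 2 2 0], max=5
Drop 4: J rot1 at col 2 lands with bottom-row=5; cleared 0 line(s) (total 0); column heights now [1 5 8 8 2 0], max=8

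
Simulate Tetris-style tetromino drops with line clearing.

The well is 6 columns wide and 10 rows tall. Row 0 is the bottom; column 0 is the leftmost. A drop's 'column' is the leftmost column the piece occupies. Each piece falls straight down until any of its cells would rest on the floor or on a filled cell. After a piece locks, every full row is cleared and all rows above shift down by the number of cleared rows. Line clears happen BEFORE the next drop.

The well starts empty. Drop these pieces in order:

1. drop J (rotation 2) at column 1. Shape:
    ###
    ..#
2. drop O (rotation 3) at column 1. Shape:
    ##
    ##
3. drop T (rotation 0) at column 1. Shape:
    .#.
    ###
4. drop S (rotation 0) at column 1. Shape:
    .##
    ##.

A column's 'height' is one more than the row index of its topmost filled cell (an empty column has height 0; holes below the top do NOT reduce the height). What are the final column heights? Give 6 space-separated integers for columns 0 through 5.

Drop 1: J rot2 at col 1 lands with bottom-row=0; cleared 0 line(s) (total 0); column heights now [0 2 2 2 0 0], max=2
Drop 2: O rot3 at col 1 lands with bottom-row=2; cleared 0 line(s) (total 0); column heights now [0 4 4 2 0 0], max=4
Drop 3: T rot0 at col 1 lands with bottom-row=4; cleared 0 line(s) (total 0); column heights now [0 5 6 5 0 0], max=6
Drop 4: S rot0 at col 1 lands with bottom-row=6; cleared 0 line(s) (total 0); column heights now [0 7 8 8 0 0], max=8

Answer: 0 7 8 8 0 0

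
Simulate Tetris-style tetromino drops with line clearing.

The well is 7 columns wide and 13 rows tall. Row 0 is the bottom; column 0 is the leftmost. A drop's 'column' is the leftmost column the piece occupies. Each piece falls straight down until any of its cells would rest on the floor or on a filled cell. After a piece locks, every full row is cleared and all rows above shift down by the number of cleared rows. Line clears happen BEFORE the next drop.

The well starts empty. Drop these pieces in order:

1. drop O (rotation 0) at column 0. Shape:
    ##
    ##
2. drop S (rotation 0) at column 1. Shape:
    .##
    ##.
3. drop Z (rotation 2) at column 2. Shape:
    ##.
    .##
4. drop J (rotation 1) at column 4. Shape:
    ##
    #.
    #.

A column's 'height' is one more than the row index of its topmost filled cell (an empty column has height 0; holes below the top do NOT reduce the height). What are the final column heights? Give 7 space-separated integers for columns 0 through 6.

Drop 1: O rot0 at col 0 lands with bottom-row=0; cleared 0 line(s) (total 0); column heights now [2 2 0 0 0 0 0], max=2
Drop 2: S rot0 at col 1 lands with bottom-row=2; cleared 0 line(s) (total 0); column heights now [2 3 4 4 0 0 0], max=4
Drop 3: Z rot2 at col 2 lands with bottom-row=4; cleared 0 line(s) (total 0); column heights now [2 3 6 6 5 0 0], max=6
Drop 4: J rot1 at col 4 lands with bottom-row=5; cleared 0 line(s) (total 0); column heights now [2 3 6 6 8 8 0], max=8

Answer: 2 3 6 6 8 8 0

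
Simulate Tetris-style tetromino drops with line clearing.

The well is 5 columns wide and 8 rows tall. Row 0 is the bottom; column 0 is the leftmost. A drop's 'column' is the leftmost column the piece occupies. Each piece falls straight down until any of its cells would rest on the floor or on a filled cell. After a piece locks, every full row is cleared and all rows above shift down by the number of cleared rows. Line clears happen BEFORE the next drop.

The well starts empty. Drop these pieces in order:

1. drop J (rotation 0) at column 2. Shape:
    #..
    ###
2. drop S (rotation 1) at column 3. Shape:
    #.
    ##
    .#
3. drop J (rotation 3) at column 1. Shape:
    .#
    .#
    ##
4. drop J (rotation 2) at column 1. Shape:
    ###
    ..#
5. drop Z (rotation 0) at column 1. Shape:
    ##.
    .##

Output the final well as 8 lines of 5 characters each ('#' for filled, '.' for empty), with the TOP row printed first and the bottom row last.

Drop 1: J rot0 at col 2 lands with bottom-row=0; cleared 0 line(s) (total 0); column heights now [0 0 2 1 1], max=2
Drop 2: S rot1 at col 3 lands with bottom-row=1; cleared 0 line(s) (total 0); column heights now [0 0 2 4 3], max=4
Drop 3: J rot3 at col 1 lands with bottom-row=2; cleared 0 line(s) (total 0); column heights now [0 3 5 4 3], max=5
Drop 4: J rot2 at col 1 lands with bottom-row=4; cleared 0 line(s) (total 0); column heights now [0 6 6 6 3], max=6
Drop 5: Z rot0 at col 1 lands with bottom-row=6; cleared 0 line(s) (total 0); column heights now [0 8 8 7 3], max=8

Answer: .##..
..##.
.###.
..##.
..##.
.####
..#.#
..###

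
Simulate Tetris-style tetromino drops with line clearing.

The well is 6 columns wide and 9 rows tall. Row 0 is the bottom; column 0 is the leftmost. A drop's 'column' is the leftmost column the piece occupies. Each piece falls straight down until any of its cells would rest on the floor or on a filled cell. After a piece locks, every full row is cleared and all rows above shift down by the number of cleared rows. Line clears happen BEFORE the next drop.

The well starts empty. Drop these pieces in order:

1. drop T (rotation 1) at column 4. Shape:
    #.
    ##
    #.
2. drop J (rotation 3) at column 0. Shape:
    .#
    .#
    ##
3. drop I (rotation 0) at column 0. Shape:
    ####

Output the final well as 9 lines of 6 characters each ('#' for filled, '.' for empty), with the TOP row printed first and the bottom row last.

Answer: ......
......
......
......
......
####..
.#..#.
.#..##
##..#.

Derivation:
Drop 1: T rot1 at col 4 lands with bottom-row=0; cleared 0 line(s) (total 0); column heights now [0 0 0 0 3 2], max=3
Drop 2: J rot3 at col 0 lands with bottom-row=0; cleared 0 line(s) (total 0); column heights now [1 3 0 0 3 2], max=3
Drop 3: I rot0 at col 0 lands with bottom-row=3; cleared 0 line(s) (total 0); column heights now [4 4 4 4 3 2], max=4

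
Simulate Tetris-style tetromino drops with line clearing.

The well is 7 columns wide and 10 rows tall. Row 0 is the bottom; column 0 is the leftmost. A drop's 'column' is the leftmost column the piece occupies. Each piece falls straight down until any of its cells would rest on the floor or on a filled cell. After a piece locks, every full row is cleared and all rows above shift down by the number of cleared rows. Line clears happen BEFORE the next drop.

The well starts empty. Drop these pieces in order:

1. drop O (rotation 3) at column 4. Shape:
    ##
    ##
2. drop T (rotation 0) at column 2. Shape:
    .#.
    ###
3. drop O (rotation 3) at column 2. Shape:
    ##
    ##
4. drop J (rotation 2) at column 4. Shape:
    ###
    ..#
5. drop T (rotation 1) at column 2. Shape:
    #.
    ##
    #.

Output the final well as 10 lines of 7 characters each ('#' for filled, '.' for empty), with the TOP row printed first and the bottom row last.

Answer: .......
..#....
..##...
..#....
..##...
..##...
...####
..###.#
....##.
....##.

Derivation:
Drop 1: O rot3 at col 4 lands with bottom-row=0; cleared 0 line(s) (total 0); column heights now [0 0 0 0 2 2 0], max=2
Drop 2: T rot0 at col 2 lands with bottom-row=2; cleared 0 line(s) (total 0); column heights now [0 0 3 4 3 2 0], max=4
Drop 3: O rot3 at col 2 lands with bottom-row=4; cleared 0 line(s) (total 0); column heights now [0 0 6 6 3 2 0], max=6
Drop 4: J rot2 at col 4 lands with bottom-row=2; cleared 0 line(s) (total 0); column heights now [0 0 6 6 4 4 4], max=6
Drop 5: T rot1 at col 2 lands with bottom-row=6; cleared 0 line(s) (total 0); column heights now [0 0 9 8 4 4 4], max=9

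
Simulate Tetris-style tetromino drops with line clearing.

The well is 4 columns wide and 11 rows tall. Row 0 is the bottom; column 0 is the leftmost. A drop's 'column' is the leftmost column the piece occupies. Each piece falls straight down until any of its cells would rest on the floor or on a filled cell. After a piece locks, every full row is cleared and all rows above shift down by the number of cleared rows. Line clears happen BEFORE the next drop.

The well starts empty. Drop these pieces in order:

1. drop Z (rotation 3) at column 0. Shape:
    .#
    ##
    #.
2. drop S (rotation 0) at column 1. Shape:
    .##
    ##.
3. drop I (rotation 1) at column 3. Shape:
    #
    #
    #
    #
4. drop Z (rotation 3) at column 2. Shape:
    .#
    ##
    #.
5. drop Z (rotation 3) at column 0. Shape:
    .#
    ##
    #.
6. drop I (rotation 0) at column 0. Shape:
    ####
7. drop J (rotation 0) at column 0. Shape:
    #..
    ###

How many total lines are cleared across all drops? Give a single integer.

Drop 1: Z rot3 at col 0 lands with bottom-row=0; cleared 0 line(s) (total 0); column heights now [2 3 0 0], max=3
Drop 2: S rot0 at col 1 lands with bottom-row=3; cleared 0 line(s) (total 0); column heights now [2 4 5 5], max=5
Drop 3: I rot1 at col 3 lands with bottom-row=5; cleared 0 line(s) (total 0); column heights now [2 4 5 9], max=9
Drop 4: Z rot3 at col 2 lands with bottom-row=8; cleared 0 line(s) (total 0); column heights now [2 4 10 11], max=11
Drop 5: Z rot3 at col 0 lands with bottom-row=3; cleared 1 line(s) (total 1); column heights now [4 5 9 10], max=10
Drop 6: I rot0 at col 0 lands with bottom-row=10; cleared 1 line(s) (total 2); column heights now [4 5 9 10], max=10
Drop 7: J rot0 at col 0 lands with bottom-row=9; cleared 1 line(s) (total 3); column heights now [10 5 9 9], max=10

Answer: 3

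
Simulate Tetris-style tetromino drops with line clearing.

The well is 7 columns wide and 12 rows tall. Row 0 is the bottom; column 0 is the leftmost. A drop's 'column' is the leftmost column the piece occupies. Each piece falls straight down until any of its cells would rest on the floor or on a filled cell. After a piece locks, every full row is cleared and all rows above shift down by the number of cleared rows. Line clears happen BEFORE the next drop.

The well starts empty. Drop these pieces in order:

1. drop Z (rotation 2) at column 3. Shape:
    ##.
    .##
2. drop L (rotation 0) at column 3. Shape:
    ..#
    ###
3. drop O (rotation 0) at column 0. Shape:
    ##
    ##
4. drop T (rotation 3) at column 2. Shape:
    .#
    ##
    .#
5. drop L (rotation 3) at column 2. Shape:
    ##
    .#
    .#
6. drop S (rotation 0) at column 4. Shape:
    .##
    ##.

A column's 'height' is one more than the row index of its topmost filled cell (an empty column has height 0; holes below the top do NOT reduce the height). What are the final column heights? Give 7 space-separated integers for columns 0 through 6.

Answer: 2 2 9 9 5 6 6

Derivation:
Drop 1: Z rot2 at col 3 lands with bottom-row=0; cleared 0 line(s) (total 0); column heights now [0 0 0 2 2 1 0], max=2
Drop 2: L rot0 at col 3 lands with bottom-row=2; cleared 0 line(s) (total 0); column heights now [0 0 0 3 3 4 0], max=4
Drop 3: O rot0 at col 0 lands with bottom-row=0; cleared 0 line(s) (total 0); column heights now [2 2 0 3 3 4 0], max=4
Drop 4: T rot3 at col 2 lands with bottom-row=3; cleared 0 line(s) (total 0); column heights now [2 2 5 6 3 4 0], max=6
Drop 5: L rot3 at col 2 lands with bottom-row=6; cleared 0 line(s) (total 0); column heights now [2 2 9 9 3 4 0], max=9
Drop 6: S rot0 at col 4 lands with bottom-row=4; cleared 0 line(s) (total 0); column heights now [2 2 9 9 5 6 6], max=9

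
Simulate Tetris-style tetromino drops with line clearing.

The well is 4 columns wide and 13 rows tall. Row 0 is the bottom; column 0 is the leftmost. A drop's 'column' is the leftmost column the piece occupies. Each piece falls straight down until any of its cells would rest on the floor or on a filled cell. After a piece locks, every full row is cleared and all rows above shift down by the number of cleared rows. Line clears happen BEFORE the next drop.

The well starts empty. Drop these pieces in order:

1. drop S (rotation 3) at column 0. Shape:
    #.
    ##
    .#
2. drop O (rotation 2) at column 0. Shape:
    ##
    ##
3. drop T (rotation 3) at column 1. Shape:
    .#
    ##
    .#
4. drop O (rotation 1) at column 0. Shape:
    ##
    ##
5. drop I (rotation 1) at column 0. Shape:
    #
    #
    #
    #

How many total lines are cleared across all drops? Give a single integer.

Drop 1: S rot3 at col 0 lands with bottom-row=0; cleared 0 line(s) (total 0); column heights now [3 2 0 0], max=3
Drop 2: O rot2 at col 0 lands with bottom-row=3; cleared 0 line(s) (total 0); column heights now [5 5 0 0], max=5
Drop 3: T rot3 at col 1 lands with bottom-row=4; cleared 0 line(s) (total 0); column heights now [5 6 7 0], max=7
Drop 4: O rot1 at col 0 lands with bottom-row=6; cleared 0 line(s) (total 0); column heights now [8 8 7 0], max=8
Drop 5: I rot1 at col 0 lands with bottom-row=8; cleared 0 line(s) (total 0); column heights now [12 8 7 0], max=12

Answer: 0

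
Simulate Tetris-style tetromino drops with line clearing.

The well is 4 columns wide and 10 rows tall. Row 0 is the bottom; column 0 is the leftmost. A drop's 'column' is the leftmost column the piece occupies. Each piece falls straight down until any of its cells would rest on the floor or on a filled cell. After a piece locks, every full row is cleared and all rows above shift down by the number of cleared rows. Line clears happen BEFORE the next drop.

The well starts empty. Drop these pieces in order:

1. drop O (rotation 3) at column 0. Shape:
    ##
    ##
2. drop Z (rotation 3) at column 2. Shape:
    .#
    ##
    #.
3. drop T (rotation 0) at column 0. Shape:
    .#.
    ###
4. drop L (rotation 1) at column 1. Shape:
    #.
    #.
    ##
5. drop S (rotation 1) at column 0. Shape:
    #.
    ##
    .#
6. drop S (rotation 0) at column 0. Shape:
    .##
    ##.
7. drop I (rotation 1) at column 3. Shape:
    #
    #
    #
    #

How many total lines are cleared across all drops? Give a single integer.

Answer: 3

Derivation:
Drop 1: O rot3 at col 0 lands with bottom-row=0; cleared 0 line(s) (total 0); column heights now [2 2 0 0], max=2
Drop 2: Z rot3 at col 2 lands with bottom-row=0; cleared 1 line(s) (total 1); column heights now [1 1 1 2], max=2
Drop 3: T rot0 at col 0 lands with bottom-row=1; cleared 1 line(s) (total 2); column heights now [1 2 1 0], max=2
Drop 4: L rot1 at col 1 lands with bottom-row=2; cleared 0 line(s) (total 2); column heights now [1 5 3 0], max=5
Drop 5: S rot1 at col 0 lands with bottom-row=5; cleared 0 line(s) (total 2); column heights now [8 7 3 0], max=8
Drop 6: S rot0 at col 0 lands with bottom-row=8; cleared 0 line(s) (total 2); column heights now [9 10 10 0], max=10
Drop 7: I rot1 at col 3 lands with bottom-row=0; cleared 1 line(s) (total 3); column heights now [8 9 9 3], max=9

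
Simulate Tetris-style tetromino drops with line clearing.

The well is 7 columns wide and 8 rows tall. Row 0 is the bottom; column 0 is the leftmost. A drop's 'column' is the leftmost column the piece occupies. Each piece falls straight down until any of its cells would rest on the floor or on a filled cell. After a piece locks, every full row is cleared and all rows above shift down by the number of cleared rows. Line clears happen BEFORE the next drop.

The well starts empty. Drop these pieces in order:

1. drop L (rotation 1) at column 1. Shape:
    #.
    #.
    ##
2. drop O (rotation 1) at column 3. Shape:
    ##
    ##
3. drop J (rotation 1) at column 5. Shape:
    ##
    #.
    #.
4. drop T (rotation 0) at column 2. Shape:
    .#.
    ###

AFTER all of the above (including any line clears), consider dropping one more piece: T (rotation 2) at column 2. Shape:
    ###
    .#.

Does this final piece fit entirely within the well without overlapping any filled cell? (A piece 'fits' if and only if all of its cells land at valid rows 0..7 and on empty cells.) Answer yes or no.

Answer: yes

Derivation:
Drop 1: L rot1 at col 1 lands with bottom-row=0; cleared 0 line(s) (total 0); column heights now [0 3 1 0 0 0 0], max=3
Drop 2: O rot1 at col 3 lands with bottom-row=0; cleared 0 line(s) (total 0); column heights now [0 3 1 2 2 0 0], max=3
Drop 3: J rot1 at col 5 lands with bottom-row=0; cleared 0 line(s) (total 0); column heights now [0 3 1 2 2 3 3], max=3
Drop 4: T rot0 at col 2 lands with bottom-row=2; cleared 0 line(s) (total 0); column heights now [0 3 3 4 3 3 3], max=4
Test piece T rot2 at col 2 (width 3): heights before test = [0 3 3 4 3 3 3]; fits = True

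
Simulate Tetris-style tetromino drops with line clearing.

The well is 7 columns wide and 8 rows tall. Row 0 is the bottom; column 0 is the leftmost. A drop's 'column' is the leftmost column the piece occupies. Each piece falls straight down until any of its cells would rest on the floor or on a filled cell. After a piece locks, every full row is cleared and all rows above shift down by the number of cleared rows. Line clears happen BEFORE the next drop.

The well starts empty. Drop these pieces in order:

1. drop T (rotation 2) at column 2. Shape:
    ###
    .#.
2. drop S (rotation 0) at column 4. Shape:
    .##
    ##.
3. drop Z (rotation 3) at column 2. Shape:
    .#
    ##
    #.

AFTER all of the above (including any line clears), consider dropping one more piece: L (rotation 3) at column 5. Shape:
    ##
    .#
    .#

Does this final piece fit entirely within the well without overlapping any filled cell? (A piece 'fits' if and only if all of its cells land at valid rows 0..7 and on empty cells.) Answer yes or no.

Drop 1: T rot2 at col 2 lands with bottom-row=0; cleared 0 line(s) (total 0); column heights now [0 0 2 2 2 0 0], max=2
Drop 2: S rot0 at col 4 lands with bottom-row=2; cleared 0 line(s) (total 0); column heights now [0 0 2 2 3 4 4], max=4
Drop 3: Z rot3 at col 2 lands with bottom-row=2; cleared 0 line(s) (total 0); column heights now [0 0 4 5 3 4 4], max=5
Test piece L rot3 at col 5 (width 2): heights before test = [0 0 4 5 3 4 4]; fits = True

Answer: yes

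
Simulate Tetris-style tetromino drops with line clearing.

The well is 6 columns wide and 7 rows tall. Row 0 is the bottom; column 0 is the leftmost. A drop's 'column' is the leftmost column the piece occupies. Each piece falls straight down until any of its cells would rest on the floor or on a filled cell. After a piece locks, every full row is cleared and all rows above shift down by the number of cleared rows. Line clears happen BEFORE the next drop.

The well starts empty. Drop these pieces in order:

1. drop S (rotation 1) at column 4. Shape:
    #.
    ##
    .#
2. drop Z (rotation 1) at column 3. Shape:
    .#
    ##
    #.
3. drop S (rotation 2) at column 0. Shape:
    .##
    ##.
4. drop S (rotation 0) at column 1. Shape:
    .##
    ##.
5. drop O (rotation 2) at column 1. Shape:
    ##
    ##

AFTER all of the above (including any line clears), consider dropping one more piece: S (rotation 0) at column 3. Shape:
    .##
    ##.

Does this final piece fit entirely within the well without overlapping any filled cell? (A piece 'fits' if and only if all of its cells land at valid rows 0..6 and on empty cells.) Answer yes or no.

Answer: yes

Derivation:
Drop 1: S rot1 at col 4 lands with bottom-row=0; cleared 0 line(s) (total 0); column heights now [0 0 0 0 3 2], max=3
Drop 2: Z rot1 at col 3 lands with bottom-row=2; cleared 0 line(s) (total 0); column heights now [0 0 0 4 5 2], max=5
Drop 3: S rot2 at col 0 lands with bottom-row=0; cleared 0 line(s) (total 0); column heights now [1 2 2 4 5 2], max=5
Drop 4: S rot0 at col 1 lands with bottom-row=3; cleared 0 line(s) (total 0); column heights now [1 4 5 5 5 2], max=5
Drop 5: O rot2 at col 1 lands with bottom-row=5; cleared 0 line(s) (total 0); column heights now [1 7 7 5 5 2], max=7
Test piece S rot0 at col 3 (width 3): heights before test = [1 7 7 5 5 2]; fits = True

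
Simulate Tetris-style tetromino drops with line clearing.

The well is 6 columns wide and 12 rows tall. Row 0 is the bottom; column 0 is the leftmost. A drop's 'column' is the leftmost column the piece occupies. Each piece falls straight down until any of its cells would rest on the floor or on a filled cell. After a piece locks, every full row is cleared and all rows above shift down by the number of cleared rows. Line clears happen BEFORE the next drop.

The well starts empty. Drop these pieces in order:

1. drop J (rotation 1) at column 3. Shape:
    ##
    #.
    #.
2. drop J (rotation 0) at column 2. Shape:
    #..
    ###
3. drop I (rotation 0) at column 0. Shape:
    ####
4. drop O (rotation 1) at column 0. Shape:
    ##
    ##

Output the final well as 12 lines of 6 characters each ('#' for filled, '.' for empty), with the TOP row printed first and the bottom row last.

Drop 1: J rot1 at col 3 lands with bottom-row=0; cleared 0 line(s) (total 0); column heights now [0 0 0 3 3 0], max=3
Drop 2: J rot0 at col 2 lands with bottom-row=3; cleared 0 line(s) (total 0); column heights now [0 0 5 4 4 0], max=5
Drop 3: I rot0 at col 0 lands with bottom-row=5; cleared 0 line(s) (total 0); column heights now [6 6 6 6 4 0], max=6
Drop 4: O rot1 at col 0 lands with bottom-row=6; cleared 0 line(s) (total 0); column heights now [8 8 6 6 4 0], max=8

Answer: ......
......
......
......
##....
##....
####..
..#...
..###.
...##.
...#..
...#..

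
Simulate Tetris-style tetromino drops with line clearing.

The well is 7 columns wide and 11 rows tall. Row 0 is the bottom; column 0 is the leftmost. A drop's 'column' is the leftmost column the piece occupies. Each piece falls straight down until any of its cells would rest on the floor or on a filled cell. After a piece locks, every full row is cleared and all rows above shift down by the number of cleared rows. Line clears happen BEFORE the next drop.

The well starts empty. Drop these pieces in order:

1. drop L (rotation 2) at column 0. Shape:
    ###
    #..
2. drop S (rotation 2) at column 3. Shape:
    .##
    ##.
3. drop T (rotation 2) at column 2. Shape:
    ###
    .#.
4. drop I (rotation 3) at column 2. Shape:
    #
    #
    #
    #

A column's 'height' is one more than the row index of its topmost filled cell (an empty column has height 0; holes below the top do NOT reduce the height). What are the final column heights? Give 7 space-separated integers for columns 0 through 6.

Drop 1: L rot2 at col 0 lands with bottom-row=0; cleared 0 line(s) (total 0); column heights now [2 2 2 0 0 0 0], max=2
Drop 2: S rot2 at col 3 lands with bottom-row=0; cleared 0 line(s) (total 0); column heights now [2 2 2 1 2 2 0], max=2
Drop 3: T rot2 at col 2 lands with bottom-row=1; cleared 0 line(s) (total 0); column heights now [2 2 3 3 3 2 0], max=3
Drop 4: I rot3 at col 2 lands with bottom-row=3; cleared 0 line(s) (total 0); column heights now [2 2 7 3 3 2 0], max=7

Answer: 2 2 7 3 3 2 0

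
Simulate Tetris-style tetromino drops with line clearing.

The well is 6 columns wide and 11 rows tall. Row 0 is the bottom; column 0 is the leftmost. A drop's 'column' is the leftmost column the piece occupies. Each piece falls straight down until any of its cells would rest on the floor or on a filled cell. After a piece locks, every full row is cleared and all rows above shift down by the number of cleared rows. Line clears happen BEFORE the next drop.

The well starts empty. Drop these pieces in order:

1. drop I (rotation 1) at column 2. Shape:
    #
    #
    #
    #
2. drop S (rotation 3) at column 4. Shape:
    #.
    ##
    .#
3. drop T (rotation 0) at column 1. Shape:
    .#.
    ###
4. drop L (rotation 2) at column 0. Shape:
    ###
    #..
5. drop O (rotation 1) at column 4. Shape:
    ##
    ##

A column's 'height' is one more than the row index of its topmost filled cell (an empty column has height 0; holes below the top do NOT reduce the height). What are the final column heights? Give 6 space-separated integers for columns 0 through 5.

Drop 1: I rot1 at col 2 lands with bottom-row=0; cleared 0 line(s) (total 0); column heights now [0 0 4 0 0 0], max=4
Drop 2: S rot3 at col 4 lands with bottom-row=0; cleared 0 line(s) (total 0); column heights now [0 0 4 0 3 2], max=4
Drop 3: T rot0 at col 1 lands with bottom-row=4; cleared 0 line(s) (total 0); column heights now [0 5 6 5 3 2], max=6
Drop 4: L rot2 at col 0 lands with bottom-row=5; cleared 0 line(s) (total 0); column heights now [7 7 7 5 3 2], max=7
Drop 5: O rot1 at col 4 lands with bottom-row=3; cleared 0 line(s) (total 0); column heights now [7 7 7 5 5 5], max=7

Answer: 7 7 7 5 5 5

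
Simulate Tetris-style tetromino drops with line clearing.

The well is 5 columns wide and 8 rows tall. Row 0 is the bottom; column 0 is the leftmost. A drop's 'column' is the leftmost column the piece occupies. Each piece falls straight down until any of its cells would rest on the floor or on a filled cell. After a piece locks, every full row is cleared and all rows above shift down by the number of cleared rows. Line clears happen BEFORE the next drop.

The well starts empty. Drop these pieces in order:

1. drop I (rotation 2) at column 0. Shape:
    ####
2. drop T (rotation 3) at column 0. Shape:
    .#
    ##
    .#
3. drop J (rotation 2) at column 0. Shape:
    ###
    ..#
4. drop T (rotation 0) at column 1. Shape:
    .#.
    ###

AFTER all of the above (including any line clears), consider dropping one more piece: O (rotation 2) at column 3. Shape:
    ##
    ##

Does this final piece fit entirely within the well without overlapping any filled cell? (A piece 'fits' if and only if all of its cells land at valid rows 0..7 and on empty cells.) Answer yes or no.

Drop 1: I rot2 at col 0 lands with bottom-row=0; cleared 0 line(s) (total 0); column heights now [1 1 1 1 0], max=1
Drop 2: T rot3 at col 0 lands with bottom-row=1; cleared 0 line(s) (total 0); column heights now [3 4 1 1 0], max=4
Drop 3: J rot2 at col 0 lands with bottom-row=3; cleared 0 line(s) (total 0); column heights now [5 5 5 1 0], max=5
Drop 4: T rot0 at col 1 lands with bottom-row=5; cleared 0 line(s) (total 0); column heights now [5 6 7 6 0], max=7
Test piece O rot2 at col 3 (width 2): heights before test = [5 6 7 6 0]; fits = True

Answer: yes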